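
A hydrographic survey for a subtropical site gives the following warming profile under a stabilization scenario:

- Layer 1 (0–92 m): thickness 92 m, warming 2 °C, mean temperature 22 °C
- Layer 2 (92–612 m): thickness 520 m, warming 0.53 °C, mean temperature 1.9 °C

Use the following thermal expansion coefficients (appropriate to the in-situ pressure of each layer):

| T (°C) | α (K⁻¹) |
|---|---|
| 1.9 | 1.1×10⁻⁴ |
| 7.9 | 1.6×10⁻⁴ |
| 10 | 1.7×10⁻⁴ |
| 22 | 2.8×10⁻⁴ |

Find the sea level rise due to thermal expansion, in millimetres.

Layer 1 at 22 °C → α = 2.8×10⁻⁴ K⁻¹
Layer 2 at 1.9 °C → α = 1.1×10⁻⁴ K⁻¹
0–92 m: 92 × 2.8×10⁻⁴ × 2 = 0.05152 m
Layer 2: 0.53 × 520 × 1.1×10⁻⁴ = 0.030316 m
Δh = 0.05152 + 0.030316 = 0.081836 m

81.8 mm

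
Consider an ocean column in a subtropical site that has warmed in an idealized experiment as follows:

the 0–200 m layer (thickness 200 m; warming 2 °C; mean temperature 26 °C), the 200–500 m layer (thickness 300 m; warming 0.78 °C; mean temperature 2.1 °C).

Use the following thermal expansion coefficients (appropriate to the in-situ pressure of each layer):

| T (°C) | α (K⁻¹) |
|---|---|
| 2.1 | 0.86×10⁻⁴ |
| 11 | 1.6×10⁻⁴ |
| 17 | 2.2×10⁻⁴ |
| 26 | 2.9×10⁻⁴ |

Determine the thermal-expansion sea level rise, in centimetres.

Layer 1 at 26 °C → α = 2.9×10⁻⁴ K⁻¹
Layer 2 at 2.1 °C → α = 0.86×10⁻⁴ K⁻¹
0–200 m: 200 × 2 × 2.9×10⁻⁴ = 0.11600 m
200–500 m: 0.86×10⁻⁴ × 0.78 × 300 = 0.020124 m
Δh = 0.11600 + 0.020124 = 0.136124 m ≈ 13.6 cm

13.6 cm of thermosteric rise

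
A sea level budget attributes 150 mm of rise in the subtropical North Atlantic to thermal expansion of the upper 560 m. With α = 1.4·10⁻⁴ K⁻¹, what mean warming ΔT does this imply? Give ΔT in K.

1.9 K

ΔT = Δh/(αH) = 0.15 / (1.4×10⁻⁴ × 560) ≈ 1.913 K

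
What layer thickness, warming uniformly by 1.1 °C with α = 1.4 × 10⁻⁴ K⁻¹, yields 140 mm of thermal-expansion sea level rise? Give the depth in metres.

H = Δh/(αΔT) = 0.14 / (1.4×10⁻⁴ × 1.1) ≈ 909.1 m

910 m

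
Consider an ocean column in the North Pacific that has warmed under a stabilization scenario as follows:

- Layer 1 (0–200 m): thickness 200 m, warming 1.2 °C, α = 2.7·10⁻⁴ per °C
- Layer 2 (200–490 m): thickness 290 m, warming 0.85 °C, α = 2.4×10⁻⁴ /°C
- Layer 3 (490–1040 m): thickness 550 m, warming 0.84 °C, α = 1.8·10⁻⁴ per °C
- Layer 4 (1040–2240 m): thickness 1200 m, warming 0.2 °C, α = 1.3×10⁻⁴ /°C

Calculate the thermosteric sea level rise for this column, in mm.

0–200 m: 200 × 1.2 × 2.7×10⁻⁴ = 0.06480 m
290 × 2.4×10⁻⁴ × 0.85 = 0.05916 m
Layer 3: 550 × 1.8×10⁻⁴ × 0.84 = 0.08316 m
1040–2240 m: 0.2 × 1200 × 1.3×10⁻⁴ = 0.03120 m
Δh = 0.06480 + 0.05916 + 0.08316 + 0.03120 = 0.23832 m ≈ 238 mm

about 238 mm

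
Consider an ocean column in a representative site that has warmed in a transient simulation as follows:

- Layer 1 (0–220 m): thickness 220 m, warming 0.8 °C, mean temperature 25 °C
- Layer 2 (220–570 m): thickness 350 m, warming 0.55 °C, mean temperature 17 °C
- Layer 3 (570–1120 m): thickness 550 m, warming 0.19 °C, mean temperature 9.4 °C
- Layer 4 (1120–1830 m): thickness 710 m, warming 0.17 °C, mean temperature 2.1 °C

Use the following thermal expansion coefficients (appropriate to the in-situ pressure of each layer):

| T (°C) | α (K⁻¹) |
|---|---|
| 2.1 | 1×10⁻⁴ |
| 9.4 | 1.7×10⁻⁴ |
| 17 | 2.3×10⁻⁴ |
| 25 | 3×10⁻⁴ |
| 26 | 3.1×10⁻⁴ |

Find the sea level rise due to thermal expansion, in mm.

Layer 1 at 25 °C → α = 3×10⁻⁴ K⁻¹
Layer 2 at 17 °C → α = 2.3×10⁻⁴ K⁻¹
Layer 3 at 9.4 °C → α = 1.7×10⁻⁴ K⁻¹
Layer 4 at 2.1 °C → α = 1×10⁻⁴ K⁻¹
3×10⁻⁴ × 0.8 × 220 = 0.05280 m
220–570 m: 350 × 2.3×10⁻⁴ × 0.55 = 0.044275 m
Layer 3: 550 × 1.7×10⁻⁴ × 0.19 = 0.017765 m
Layer 4: 0.17 × 1×10⁻⁴ × 710 = 0.01207 m
Δh = 0.05280 + 0.044275 + 0.017765 + 0.01207 = 0.12691 m

130 mm of thermosteric rise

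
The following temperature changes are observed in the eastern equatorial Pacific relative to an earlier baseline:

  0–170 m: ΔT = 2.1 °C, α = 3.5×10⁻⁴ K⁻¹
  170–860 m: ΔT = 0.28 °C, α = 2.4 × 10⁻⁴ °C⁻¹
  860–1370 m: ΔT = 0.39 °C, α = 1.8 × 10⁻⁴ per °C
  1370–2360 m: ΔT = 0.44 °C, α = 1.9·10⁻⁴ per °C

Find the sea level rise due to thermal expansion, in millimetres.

0–170 m: 170 × 3.5×10⁻⁴ × 2.1 = 0.12495 m
2.4×10⁻⁴ × 690 × 0.28 = 0.046368 m
0.39 × 1.8×10⁻⁴ × 510 = 0.035802 m
Layer 4: 0.44 × 1.9×10⁻⁴ × 990 = 0.082764 m
Δh = 0.12495 + 0.046368 + 0.035802 + 0.082764 = 0.289884 m

Δh = 290 mm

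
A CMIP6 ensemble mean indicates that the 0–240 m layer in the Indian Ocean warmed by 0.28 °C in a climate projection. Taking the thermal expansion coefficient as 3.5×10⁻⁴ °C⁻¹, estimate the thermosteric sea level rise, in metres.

Δh ≈ 0.0235 m

Δh = αΔT·H = 3.5×10⁻⁴ × 0.28 × 240 = 0.02352 m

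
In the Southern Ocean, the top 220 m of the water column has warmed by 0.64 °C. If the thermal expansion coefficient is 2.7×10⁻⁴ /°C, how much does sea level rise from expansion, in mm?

Δh = αΔT·H = 2.7×10⁻⁴ × 0.64 × 220 = 0.038016 m

Δh = 38.0 mm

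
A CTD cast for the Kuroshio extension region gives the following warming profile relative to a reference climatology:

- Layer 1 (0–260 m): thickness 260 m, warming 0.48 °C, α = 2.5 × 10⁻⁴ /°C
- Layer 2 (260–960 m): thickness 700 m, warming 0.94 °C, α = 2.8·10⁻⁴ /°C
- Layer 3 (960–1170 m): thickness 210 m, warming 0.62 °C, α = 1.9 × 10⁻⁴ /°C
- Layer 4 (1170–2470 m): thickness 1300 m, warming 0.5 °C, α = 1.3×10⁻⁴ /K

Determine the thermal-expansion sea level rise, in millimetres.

Layer 1: 2.5×10⁻⁴ × 260 × 0.48 = 0.03120 m
260–960 m: 2.8×10⁻⁴ × 0.94 × 700 = 0.18424 m
Layer 3: 210 × 0.62 × 1.9×10⁻⁴ = 0.024738 m
1170–2470 m: 0.5 × 1300 × 1.3×10⁻⁴ = 0.08450 m
Δh = 0.03120 + 0.18424 + 0.024738 + 0.08450 = 0.324678 m

Δh = 320 mm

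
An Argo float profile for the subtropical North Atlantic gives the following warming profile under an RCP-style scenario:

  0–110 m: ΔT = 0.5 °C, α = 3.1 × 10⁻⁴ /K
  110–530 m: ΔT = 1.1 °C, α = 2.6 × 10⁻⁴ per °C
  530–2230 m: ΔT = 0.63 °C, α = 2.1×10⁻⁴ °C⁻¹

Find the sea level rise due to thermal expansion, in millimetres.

110 × 3.1×10⁻⁴ × 0.5 = 0.01705 m
110–530 m: 2.6×10⁻⁴ × 420 × 1.1 = 0.12012 m
Layer 3: 0.63 × 1700 × 2.1×10⁻⁴ = 0.22491 m
Δh = 0.01705 + 0.12012 + 0.22491 = 0.36208 m

360 mm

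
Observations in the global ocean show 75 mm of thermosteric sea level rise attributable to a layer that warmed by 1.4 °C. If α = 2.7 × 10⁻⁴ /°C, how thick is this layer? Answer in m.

H = Δh/(αΔT) = 0.075 / (2.7×10⁻⁴ × 1.4) ≈ 198.4 m

198 m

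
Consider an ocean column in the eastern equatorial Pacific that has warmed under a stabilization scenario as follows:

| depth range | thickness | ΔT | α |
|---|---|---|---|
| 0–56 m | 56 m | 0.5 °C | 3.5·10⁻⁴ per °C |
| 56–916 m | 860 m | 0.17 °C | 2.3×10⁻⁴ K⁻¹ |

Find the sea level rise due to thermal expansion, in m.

0–56 m: 56 × 3.5×10⁻⁴ × 0.5 = 0.00980 m
0.17 × 860 × 2.3×10⁻⁴ = 0.033626 m
Δh = 0.00980 + 0.033626 = 0.043426 m

Δh ≈ 0.043 m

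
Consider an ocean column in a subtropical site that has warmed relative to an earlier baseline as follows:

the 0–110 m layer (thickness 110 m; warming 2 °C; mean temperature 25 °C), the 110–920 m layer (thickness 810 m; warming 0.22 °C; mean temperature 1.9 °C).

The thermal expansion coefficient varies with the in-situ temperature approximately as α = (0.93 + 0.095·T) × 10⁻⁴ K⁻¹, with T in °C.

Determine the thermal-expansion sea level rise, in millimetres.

Layer 1: α = (0.93 + 0.095×25)×10⁻⁴ = 3.305×10⁻⁴ K⁻¹
Layer 2: α = (0.93 + 0.095×1.9)×10⁻⁴ = 1.1105×10⁻⁴ K⁻¹
0–110 m: 3.305×10⁻⁴ × 2 × 110 = 0.07271 m
110–920 m: 810 × 0.22 × 1.1105×10⁻⁴ = 0.01978911 m
Δh = 0.07271 + 0.01978911 = 0.09249911 m

92.5 mm of thermosteric rise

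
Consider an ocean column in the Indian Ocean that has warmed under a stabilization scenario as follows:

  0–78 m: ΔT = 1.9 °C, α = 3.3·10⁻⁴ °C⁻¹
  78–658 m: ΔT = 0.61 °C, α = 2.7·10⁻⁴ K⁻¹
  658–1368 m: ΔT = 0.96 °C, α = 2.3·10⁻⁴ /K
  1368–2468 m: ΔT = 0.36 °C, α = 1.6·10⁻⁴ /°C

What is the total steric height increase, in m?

0.365 m of thermosteric rise

78 × 1.9 × 3.3×10⁻⁴ = 0.048906 m
2.7×10⁻⁴ × 0.61 × 580 = 0.095526 m
Layer 3: 2.3×10⁻⁴ × 0.96 × 710 = 0.156768 m
Layer 4: 0.36 × 1100 × 1.6×10⁻⁴ = 0.06336 m
Δh = 0.048906 + 0.095526 + 0.156768 + 0.06336 = 0.36456 m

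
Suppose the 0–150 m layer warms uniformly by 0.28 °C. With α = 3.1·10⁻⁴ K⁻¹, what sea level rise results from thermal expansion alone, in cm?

1.30 cm

Δh = αΔT·H = 3.1×10⁻⁴ × 0.28 × 150 = 0.01302 m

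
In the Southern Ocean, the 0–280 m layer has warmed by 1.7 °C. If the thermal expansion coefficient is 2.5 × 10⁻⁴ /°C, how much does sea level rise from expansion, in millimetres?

about 119 mm

Δh = αΔT·H = 2.5×10⁻⁴ × 1.7 × 280 = 0.11900 m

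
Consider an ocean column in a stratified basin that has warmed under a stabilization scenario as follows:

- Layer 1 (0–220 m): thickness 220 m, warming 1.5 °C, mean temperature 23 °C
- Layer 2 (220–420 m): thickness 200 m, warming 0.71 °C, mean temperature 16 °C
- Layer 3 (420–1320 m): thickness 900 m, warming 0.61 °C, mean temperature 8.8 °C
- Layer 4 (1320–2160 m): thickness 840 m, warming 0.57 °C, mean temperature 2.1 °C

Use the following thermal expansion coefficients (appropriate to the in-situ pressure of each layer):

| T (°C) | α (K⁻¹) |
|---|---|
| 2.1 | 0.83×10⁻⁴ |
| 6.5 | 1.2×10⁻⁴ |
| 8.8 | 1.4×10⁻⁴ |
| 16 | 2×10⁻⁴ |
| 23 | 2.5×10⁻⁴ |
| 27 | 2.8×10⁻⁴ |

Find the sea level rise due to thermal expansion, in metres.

0.23 m

Layer 1 at 23 °C → α = 2.5×10⁻⁴ K⁻¹
Layer 2 at 16 °C → α = 2×10⁻⁴ K⁻¹
Layer 3 at 8.8 °C → α = 1.4×10⁻⁴ K⁻¹
Layer 4 at 2.1 °C → α = 0.83×10⁻⁴ K⁻¹
Layer 1: 2.5×10⁻⁴ × 1.5 × 220 = 0.08250 m
220–420 m: 0.71 × 200 × 2×10⁻⁴ = 0.02840 m
420–1320 m: 0.61 × 900 × 1.4×10⁻⁴ = 0.07686 m
Layer 4: 840 × 0.57 × 0.83×10⁻⁴ = 0.0397404 m
Δh = 0.08250 + 0.02840 + 0.07686 + 0.0397404 = 0.2275004 m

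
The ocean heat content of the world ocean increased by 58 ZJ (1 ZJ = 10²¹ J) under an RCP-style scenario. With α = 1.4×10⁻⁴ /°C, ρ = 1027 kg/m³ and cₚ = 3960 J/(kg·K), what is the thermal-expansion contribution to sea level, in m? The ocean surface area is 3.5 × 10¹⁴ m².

Δh ≈ 0.0057 m

Per unit area: Q = 58×10²¹ / (3.5×10¹⁴) ≈ 1.657×10⁸ J/m²
Δh = αQ/(ρcₚ) = 1.4×10⁻⁴ × 1.657×10⁸ / (1027 × 3960) ≈ 0.0057041 m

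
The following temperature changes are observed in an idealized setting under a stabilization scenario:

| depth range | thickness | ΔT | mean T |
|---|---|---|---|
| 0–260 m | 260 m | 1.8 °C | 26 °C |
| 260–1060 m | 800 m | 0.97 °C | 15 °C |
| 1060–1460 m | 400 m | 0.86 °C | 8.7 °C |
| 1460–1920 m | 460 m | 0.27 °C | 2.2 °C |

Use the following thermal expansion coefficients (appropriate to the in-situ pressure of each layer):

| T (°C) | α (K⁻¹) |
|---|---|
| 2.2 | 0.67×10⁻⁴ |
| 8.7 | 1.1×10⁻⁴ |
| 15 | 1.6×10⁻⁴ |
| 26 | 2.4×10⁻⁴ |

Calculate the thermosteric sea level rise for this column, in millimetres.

283 mm

Layer 1 at 26 °C → α = 2.4×10⁻⁴ K⁻¹
Layer 2 at 15 °C → α = 1.6×10⁻⁴ K⁻¹
Layer 3 at 8.7 °C → α = 1.1×10⁻⁴ K⁻¹
Layer 4 at 2.2 °C → α = 0.67×10⁻⁴ K⁻¹
0–260 m: 2.4×10⁻⁴ × 260 × 1.8 = 0.11232 m
Layer 2: 0.97 × 800 × 1.6×10⁻⁴ = 0.12416 m
1060–1460 m: 0.86 × 400 × 1.1×10⁻⁴ = 0.03784 m
1460–1920 m: 0.67×10⁻⁴ × 460 × 0.27 = 0.0083214 m
Δh = 0.11232 + 0.12416 + 0.03784 + 0.0083214 = 0.2826414 m ≈ 283 mm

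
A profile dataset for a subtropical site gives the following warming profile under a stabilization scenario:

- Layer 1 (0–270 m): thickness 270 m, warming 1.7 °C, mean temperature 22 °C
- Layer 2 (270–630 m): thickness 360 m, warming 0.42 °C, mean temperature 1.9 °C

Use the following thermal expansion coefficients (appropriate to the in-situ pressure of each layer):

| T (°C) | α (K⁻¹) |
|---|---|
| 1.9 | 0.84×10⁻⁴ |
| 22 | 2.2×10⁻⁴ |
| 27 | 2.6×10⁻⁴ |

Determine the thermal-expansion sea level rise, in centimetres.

Δh = 11.4 cm

Layer 1 at 22 °C → α = 2.2×10⁻⁴ K⁻¹
Layer 2 at 1.9 °C → α = 0.84×10⁻⁴ K⁻¹
Layer 1: 2.2×10⁻⁴ × 270 × 1.7 = 0.10098 m
270–630 m: 360 × 0.84×10⁻⁴ × 0.42 = 0.0127008 m
Δh = 0.10098 + 0.0127008 = 0.1136808 m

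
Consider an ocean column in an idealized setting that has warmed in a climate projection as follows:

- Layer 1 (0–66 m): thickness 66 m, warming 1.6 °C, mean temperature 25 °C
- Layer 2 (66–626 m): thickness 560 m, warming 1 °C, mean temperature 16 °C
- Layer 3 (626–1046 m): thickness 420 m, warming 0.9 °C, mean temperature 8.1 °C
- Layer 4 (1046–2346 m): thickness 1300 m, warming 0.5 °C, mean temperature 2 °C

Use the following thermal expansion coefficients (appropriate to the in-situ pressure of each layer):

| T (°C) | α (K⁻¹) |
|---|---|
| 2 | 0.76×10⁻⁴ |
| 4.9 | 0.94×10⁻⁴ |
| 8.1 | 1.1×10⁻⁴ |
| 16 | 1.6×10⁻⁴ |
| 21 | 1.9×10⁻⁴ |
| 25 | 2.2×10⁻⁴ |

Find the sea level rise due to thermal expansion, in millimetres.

Layer 1 at 25 °C → α = 2.2×10⁻⁴ K⁻¹
Layer 2 at 16 °C → α = 1.6×10⁻⁴ K⁻¹
Layer 3 at 8.1 °C → α = 1.1×10⁻⁴ K⁻¹
Layer 4 at 2 °C → α = 0.76×10⁻⁴ K⁻¹
Layer 1: 2.2×10⁻⁴ × 66 × 1.6 = 0.023232 m
66–626 m: 560 × 1.6×10⁻⁴ × 1 = 0.08960 m
0.9 × 1.1×10⁻⁴ × 420 = 0.04158 m
1300 × 0.5 × 0.76×10⁻⁴ = 0.04940 m
Δh = 0.023232 + 0.08960 + 0.04158 + 0.04940 = 0.203812 m

Δh = 204 mm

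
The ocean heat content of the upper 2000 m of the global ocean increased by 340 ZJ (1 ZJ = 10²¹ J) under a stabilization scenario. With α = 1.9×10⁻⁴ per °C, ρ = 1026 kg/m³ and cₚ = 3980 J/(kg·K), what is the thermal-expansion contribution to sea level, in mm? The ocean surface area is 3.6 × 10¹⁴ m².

43.9 mm of thermosteric rise

Per unit area: Q = 340×10²¹ / (3.6×10¹⁴) ≈ 9.444×10⁸ J/m²
Δh = αQ/(ρcₚ) = 1.9×10⁻⁴ × 9.444×10⁸ / (1026 × 3980) ≈ 0.043942 m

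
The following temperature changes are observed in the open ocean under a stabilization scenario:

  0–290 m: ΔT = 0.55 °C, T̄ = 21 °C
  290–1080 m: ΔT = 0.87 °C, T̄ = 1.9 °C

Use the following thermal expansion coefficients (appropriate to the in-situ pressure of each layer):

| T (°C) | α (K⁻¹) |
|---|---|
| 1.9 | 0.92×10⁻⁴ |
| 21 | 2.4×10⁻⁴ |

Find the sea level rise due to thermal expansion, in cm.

Layer 1 at 21 °C → α = 2.4×10⁻⁴ K⁻¹
Layer 2 at 1.9 °C → α = 0.92×10⁻⁴ K⁻¹
2.4×10⁻⁴ × 0.55 × 290 = 0.03828 m
Layer 2: 0.87 × 790 × 0.92×10⁻⁴ = 0.0632316 m
Δh = 0.03828 + 0.0632316 = 0.1015116 m

Δh ≈ 10 cm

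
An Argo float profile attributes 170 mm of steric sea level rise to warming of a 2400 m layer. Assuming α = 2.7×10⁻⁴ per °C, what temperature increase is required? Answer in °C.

ΔT = Δh/(αH) = 0.17 / (2.7×10⁻⁴ × 2400) ≈ 0.2623 °C

about 0.26 °C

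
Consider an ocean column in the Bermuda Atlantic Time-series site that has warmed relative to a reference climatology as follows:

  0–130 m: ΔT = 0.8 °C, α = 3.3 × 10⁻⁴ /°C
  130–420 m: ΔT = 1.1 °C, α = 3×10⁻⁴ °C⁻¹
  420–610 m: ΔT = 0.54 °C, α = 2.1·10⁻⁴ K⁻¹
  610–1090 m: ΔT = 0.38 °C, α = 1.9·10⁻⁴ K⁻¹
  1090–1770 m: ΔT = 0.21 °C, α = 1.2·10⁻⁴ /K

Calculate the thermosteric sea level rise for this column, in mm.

200 mm

0.8 × 130 × 3.3×10⁻⁴ = 0.03432 m
130–420 m: 1.1 × 3×10⁻⁴ × 290 = 0.09570 m
Layer 3: 2.1×10⁻⁴ × 190 × 0.54 = 0.021546 m
480 × 0.38 × 1.9×10⁻⁴ = 0.034656 m
1.2×10⁻⁴ × 680 × 0.21 = 0.017136 m
Δh = 0.03432 + 0.09570 + 0.021546 + 0.034656 + 0.017136 = 0.203358 m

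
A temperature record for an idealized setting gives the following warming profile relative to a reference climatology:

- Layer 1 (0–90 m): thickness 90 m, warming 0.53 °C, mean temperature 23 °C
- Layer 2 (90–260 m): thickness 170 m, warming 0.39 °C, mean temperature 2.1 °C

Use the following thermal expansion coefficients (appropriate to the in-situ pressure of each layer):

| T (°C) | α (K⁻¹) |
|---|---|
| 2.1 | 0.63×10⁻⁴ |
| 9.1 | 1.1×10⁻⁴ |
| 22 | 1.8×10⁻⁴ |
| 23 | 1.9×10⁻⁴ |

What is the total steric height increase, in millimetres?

about 13.2 mm

Layer 1 at 23 °C → α = 1.9×10⁻⁴ K⁻¹
Layer 2 at 2.1 °C → α = 0.63×10⁻⁴ K⁻¹
Layer 1: 90 × 1.9×10⁻⁴ × 0.53 = 0.009063 m
Layer 2: 0.63×10⁻⁴ × 0.39 × 170 = 0.0041769 m
Δh = 0.009063 + 0.0041769 = 0.0132399 m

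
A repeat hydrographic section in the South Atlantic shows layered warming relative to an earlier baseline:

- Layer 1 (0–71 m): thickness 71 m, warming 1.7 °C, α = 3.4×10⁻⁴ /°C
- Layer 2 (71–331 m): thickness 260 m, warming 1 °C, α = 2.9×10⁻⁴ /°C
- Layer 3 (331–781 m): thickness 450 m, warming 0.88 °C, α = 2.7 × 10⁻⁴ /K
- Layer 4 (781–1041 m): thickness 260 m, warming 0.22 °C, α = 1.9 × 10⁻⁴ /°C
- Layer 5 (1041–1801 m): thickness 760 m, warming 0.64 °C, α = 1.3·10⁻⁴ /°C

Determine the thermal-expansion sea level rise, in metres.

3.4×10⁻⁴ × 71 × 1.7 = 0.041038 m
Layer 2: 260 × 1 × 2.9×10⁻⁴ = 0.07540 m
Layer 3: 450 × 2.7×10⁻⁴ × 0.88 = 0.10692 m
1.9×10⁻⁴ × 0.22 × 260 = 0.010868 m
1041–1801 m: 760 × 1.3×10⁻⁴ × 0.64 = 0.063232 m
Δh = 0.041038 + 0.07540 + 0.10692 + 0.010868 + 0.063232 = 0.297458 m ≈ 0.30 m

Δh = 0.30 m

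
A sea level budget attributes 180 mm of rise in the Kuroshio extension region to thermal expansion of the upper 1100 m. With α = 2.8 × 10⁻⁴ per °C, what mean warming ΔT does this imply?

about 0.584 °C

ΔT = Δh/(αH) = 0.18 / (2.8×10⁻⁴ × 1100) ≈ 0.5844 °C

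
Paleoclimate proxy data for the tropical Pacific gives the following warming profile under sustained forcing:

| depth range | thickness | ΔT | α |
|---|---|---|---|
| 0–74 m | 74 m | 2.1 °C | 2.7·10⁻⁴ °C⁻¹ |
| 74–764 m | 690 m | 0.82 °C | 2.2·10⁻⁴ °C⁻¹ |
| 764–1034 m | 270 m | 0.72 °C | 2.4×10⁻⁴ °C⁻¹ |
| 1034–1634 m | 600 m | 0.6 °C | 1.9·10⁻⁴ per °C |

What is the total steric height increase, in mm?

280 mm of thermosteric rise

0–74 m: 74 × 2.7×10⁻⁴ × 2.1 = 0.041958 m
2.2×10⁻⁴ × 690 × 0.82 = 0.124476 m
2.4×10⁻⁴ × 270 × 0.72 = 0.046656 m
600 × 0.6 × 1.9×10⁻⁴ = 0.06840 m
Δh = 0.041958 + 0.124476 + 0.046656 + 0.06840 = 0.28149 m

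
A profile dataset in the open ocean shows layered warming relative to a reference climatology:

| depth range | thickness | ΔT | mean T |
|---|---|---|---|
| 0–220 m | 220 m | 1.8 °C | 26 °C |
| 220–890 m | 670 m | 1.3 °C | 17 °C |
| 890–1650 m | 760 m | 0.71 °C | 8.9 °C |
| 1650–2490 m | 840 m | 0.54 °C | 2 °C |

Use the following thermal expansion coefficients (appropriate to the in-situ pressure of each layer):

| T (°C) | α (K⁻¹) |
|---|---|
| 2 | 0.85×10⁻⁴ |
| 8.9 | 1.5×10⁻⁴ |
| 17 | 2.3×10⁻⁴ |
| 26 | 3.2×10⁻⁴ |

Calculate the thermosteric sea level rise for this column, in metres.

Layer 1 at 26 °C → α = 3.2×10⁻⁴ K⁻¹
Layer 2 at 17 °C → α = 2.3×10⁻⁴ K⁻¹
Layer 3 at 8.9 °C → α = 1.5×10⁻⁴ K⁻¹
Layer 4 at 2 °C → α = 0.85×10⁻⁴ K⁻¹
Layer 1: 3.2×10⁻⁴ × 220 × 1.8 = 0.12672 m
1.3 × 2.3×10⁻⁴ × 670 = 0.20033 m
890–1650 m: 1.5×10⁻⁴ × 0.71 × 760 = 0.08094 m
1650–2490 m: 0.85×10⁻⁴ × 840 × 0.54 = 0.038556 m
Δh = 0.12672 + 0.20033 + 0.08094 + 0.038556 = 0.446546 m ≈ 0.447 m

0.447 m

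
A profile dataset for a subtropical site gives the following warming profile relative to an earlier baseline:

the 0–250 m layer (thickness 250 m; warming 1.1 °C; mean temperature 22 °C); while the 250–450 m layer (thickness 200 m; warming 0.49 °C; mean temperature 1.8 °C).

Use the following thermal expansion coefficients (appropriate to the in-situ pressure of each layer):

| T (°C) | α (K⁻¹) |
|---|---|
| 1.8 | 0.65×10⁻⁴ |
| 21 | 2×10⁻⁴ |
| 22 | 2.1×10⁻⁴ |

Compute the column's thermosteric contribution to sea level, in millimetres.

64.1 mm of thermosteric rise

Layer 1 at 22 °C → α = 2.1×10⁻⁴ K⁻¹
Layer 2 at 1.8 °C → α = 0.65×10⁻⁴ K⁻¹
0–250 m: 2.1×10⁻⁴ × 250 × 1.1 = 0.05775 m
0.65×10⁻⁴ × 0.49 × 200 = 0.00637 m
Δh = 0.05775 + 0.00637 = 0.06412 m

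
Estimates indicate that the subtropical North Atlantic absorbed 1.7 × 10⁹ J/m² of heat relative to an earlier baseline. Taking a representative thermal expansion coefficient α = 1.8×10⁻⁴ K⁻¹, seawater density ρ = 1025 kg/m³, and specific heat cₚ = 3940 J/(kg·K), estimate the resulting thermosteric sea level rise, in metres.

Δh = αQ/(ρcₚ) = 1.8×10⁻⁴ × 1.7×10⁹ / (1025 × 3940) ≈ 0.075771 m

Δh ≈ 0.0758 m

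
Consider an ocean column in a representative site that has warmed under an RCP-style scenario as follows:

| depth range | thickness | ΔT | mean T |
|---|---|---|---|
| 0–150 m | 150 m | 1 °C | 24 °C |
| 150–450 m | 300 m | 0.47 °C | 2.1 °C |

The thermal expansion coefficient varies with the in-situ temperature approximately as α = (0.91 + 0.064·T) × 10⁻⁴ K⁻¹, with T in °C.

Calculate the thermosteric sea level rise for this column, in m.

Δh = 0.0514 m

Layer 1: α = (0.91 + 0.064×24)×10⁻⁴ = 2.446×10⁻⁴ K⁻¹
Layer 2: α = (0.91 + 0.064×2.1)×10⁻⁴ = 1.0444×10⁻⁴ K⁻¹
1 × 150 × 2.446×10⁻⁴ = 0.03669 m
150–450 m: 300 × 0.47 × 1.0444×10⁻⁴ = 0.01472604 m
Δh = 0.03669 + 0.01472604 = 0.05141604 m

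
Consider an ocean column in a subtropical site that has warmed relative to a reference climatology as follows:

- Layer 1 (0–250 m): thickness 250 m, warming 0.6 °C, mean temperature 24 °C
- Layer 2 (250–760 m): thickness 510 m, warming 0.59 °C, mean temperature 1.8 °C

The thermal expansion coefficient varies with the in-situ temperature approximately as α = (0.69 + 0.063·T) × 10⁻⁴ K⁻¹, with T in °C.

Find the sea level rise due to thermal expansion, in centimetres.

Layer 1: α = (0.69 + 0.063×24)×10⁻⁴ = 2.202×10⁻⁴ K⁻¹
Layer 2: α = (0.69 + 0.063×1.8)×10⁻⁴ = 0.8034×10⁻⁴ K⁻¹
0–250 m: 0.6 × 250 × 2.202×10⁻⁴ = 0.03303 m
Layer 2: 510 × 0.59 × 0.8034×10⁻⁴ = 0.024174306 m
Δh = 0.03303 + 0.024174306 = 0.057204306 m

5.72 cm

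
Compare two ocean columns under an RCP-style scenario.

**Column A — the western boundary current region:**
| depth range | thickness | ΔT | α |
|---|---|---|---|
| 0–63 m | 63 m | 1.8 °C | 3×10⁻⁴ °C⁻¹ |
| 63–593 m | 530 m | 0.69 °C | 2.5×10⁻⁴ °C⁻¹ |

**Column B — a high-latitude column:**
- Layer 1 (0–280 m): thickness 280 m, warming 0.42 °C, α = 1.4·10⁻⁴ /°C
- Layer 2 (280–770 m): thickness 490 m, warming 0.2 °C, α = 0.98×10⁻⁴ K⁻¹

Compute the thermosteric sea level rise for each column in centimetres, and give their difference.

A Layer 1: 63 × 1.8 × 3×10⁻⁴ = 0.03402 m
A Layer 2: 530 × 2.5×10⁻⁴ × 0.69 = 0.091425 m
A total: 0.125445 m
B 280 × 0.42 × 1.4×10⁻⁴ = 0.016464 m
B Layer 2: 0.2 × 0.98×10⁻⁴ × 490 = 0.009604 m
B total: 0.026068 m
Difference: 0.125445 − 0.026068 = 0.099377 m

A: 13 cm; B: 2.6 cm; difference 9.9 cm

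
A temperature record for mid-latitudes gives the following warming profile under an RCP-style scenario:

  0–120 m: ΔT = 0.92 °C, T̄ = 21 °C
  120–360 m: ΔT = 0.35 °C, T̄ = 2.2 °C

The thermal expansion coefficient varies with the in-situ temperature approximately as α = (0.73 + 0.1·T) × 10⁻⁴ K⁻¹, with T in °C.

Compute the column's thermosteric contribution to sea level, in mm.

Δh = 39 mm

Layer 1: α = (0.73 + 0.1×21)×10⁻⁴ = 2.83×10⁻⁴ K⁻¹
Layer 2: α = (0.73 + 0.1×2.2)×10⁻⁴ = 0.95×10⁻⁴ K⁻¹
0–120 m: 120 × 0.92 × 2.83×10⁻⁴ = 0.0312432 m
120–360 m: 0.95×10⁻⁴ × 240 × 0.35 = 0.00798 m
Δh = 0.0312432 + 0.00798 = 0.0392232 m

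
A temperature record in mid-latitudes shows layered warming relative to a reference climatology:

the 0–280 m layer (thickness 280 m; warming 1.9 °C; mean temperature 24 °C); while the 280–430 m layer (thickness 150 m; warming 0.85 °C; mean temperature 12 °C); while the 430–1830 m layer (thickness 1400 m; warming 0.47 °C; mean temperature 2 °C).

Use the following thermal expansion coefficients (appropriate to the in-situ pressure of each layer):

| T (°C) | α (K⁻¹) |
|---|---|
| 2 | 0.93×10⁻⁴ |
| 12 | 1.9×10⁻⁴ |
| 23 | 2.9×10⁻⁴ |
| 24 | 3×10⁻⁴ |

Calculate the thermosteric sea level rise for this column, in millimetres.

Layer 1 at 24 °C → α = 3×10⁻⁴ K⁻¹
Layer 2 at 12 °C → α = 1.9×10⁻⁴ K⁻¹
Layer 3 at 2 °C → α = 0.93×10⁻⁴ K⁻¹
0–280 m: 280 × 1.9 × 3×10⁻⁴ = 0.15960 m
Layer 2: 0.85 × 1.9×10⁻⁴ × 150 = 0.024225 m
430–1830 m: 0.47 × 1400 × 0.93×10⁻⁴ = 0.061194 m
Δh = 0.15960 + 0.024225 + 0.061194 = 0.245019 m ≈ 245 mm

about 245 mm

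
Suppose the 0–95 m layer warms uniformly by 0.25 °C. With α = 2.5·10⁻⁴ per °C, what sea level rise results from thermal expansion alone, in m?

Δh = αΔT·H = 2.5×10⁻⁴ × 0.25 × 95 = 0.0059375 m

Δh = 0.00594 m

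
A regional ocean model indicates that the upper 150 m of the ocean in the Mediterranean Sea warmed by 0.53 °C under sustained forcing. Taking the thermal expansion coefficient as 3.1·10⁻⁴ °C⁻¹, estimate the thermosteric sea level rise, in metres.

Δh = αΔT·H = 3.1×10⁻⁴ × 0.53 × 150 = 0.024645 m

0.025 m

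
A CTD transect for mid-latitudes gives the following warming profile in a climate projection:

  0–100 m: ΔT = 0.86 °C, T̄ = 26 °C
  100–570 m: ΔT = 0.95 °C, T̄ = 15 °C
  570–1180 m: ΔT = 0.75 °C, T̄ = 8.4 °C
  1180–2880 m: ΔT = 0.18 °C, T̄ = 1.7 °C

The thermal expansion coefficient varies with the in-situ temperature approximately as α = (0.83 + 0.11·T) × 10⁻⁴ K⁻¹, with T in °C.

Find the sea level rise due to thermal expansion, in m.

Δh ≈ 0.254 m

Layer 1: α = (0.83 + 0.11×26)×10⁻⁴ = 3.69×10⁻⁴ K⁻¹
Layer 2: α = (0.83 + 0.11×15)×10⁻⁴ = 2.48×10⁻⁴ K⁻¹
Layer 3: α = (0.83 + 0.11×8.4)×10⁻⁴ = 1.754×10⁻⁴ K⁻¹
Layer 4: α = (0.83 + 0.11×1.7)×10⁻⁴ = 1.017×10⁻⁴ K⁻¹
100 × 0.86 × 3.69×10⁻⁴ = 0.031734 m
470 × 2.48×10⁻⁴ × 0.95 = 0.110732 m
1.754×10⁻⁴ × 0.75 × 610 = 0.0802455 m
1180–2880 m: 1.017×10⁻⁴ × 1700 × 0.18 = 0.0311202 m
Δh = 0.031734 + 0.110732 + 0.0802455 + 0.0311202 = 0.2538317 m ≈ 0.254 m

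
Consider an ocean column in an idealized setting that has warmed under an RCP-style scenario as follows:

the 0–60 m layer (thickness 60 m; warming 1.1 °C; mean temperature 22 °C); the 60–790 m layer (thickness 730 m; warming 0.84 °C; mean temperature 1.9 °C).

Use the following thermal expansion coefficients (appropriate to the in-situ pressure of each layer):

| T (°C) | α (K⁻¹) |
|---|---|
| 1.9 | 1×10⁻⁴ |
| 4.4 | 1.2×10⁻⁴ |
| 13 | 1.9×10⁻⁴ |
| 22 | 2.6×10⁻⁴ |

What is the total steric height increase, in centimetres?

7.85 cm of thermosteric rise

Layer 1 at 22 °C → α = 2.6×10⁻⁴ K⁻¹
Layer 2 at 1.9 °C → α = 1×10⁻⁴ K⁻¹
2.6×10⁻⁴ × 1.1 × 60 = 0.01716 m
60–790 m: 730 × 1×10⁻⁴ × 0.84 = 0.06132 m
Δh = 0.01716 + 0.06132 = 0.07848 m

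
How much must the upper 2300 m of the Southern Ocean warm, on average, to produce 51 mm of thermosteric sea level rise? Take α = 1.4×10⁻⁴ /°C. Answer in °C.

ΔT ≈ 0.158 °C

ΔT = Δh/(αH) = 0.051 / (1.4×10⁻⁴ × 2300) ≈ 0.1584 °C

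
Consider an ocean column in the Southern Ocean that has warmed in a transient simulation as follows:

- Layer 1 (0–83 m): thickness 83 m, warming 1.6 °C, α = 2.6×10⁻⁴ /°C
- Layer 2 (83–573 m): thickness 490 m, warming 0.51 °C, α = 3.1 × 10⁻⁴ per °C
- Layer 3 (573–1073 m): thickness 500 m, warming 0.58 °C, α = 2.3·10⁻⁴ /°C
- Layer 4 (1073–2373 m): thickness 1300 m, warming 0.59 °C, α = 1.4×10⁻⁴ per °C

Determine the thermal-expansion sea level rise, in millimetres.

about 286 mm

0–83 m: 2.6×10⁻⁴ × 83 × 1.6 = 0.034528 m
0.51 × 3.1×10⁻⁴ × 490 = 0.077469 m
0.58 × 2.3×10⁻⁴ × 500 = 0.06670 m
1073–2373 m: 1300 × 1.4×10⁻⁴ × 0.59 = 0.10738 m
Δh = 0.034528 + 0.077469 + 0.06670 + 0.10738 = 0.286077 m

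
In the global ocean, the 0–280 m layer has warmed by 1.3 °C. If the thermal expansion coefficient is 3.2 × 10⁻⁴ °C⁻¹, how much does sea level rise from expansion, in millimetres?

116 mm

Δh = αΔT·H = 3.2×10⁻⁴ × 1.3 × 280 = 0.11648 m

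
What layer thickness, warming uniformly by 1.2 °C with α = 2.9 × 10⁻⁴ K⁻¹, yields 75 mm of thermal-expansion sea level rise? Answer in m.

H = Δh/(αΔT) = 0.075 / (2.9×10⁻⁴ × 1.2) ≈ 215.5 m

H ≈ 216 m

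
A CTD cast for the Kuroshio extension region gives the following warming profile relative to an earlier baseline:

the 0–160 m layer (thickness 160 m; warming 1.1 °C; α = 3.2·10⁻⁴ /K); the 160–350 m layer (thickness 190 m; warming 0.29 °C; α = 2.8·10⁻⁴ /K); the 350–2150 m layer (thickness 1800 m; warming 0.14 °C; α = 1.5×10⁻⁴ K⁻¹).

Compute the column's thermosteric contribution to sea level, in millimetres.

Δh ≈ 110 mm

Layer 1: 1.1 × 3.2×10⁻⁴ × 160 = 0.05632 m
160–350 m: 0.29 × 190 × 2.8×10⁻⁴ = 0.015428 m
350–2150 m: 0.14 × 1800 × 1.5×10⁻⁴ = 0.03780 m
Δh = 0.05632 + 0.015428 + 0.03780 = 0.109548 m ≈ 110 mm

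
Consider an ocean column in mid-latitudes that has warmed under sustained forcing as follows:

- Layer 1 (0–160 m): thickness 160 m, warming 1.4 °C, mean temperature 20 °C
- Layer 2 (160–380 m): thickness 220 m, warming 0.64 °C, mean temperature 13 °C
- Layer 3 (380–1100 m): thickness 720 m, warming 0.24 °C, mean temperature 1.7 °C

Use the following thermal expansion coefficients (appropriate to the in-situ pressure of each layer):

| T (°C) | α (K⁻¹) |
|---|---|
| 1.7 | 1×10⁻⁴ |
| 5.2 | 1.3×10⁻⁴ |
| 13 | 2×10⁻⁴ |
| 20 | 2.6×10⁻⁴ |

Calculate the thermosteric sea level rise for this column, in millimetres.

Layer 1 at 20 °C → α = 2.6×10⁻⁴ K⁻¹
Layer 2 at 13 °C → α = 2×10⁻⁴ K⁻¹
Layer 3 at 1.7 °C → α = 1×10⁻⁴ K⁻¹
Layer 1: 160 × 2.6×10⁻⁴ × 1.4 = 0.05824 m
160–380 m: 2×10⁻⁴ × 0.64 × 220 = 0.02816 m
380–1100 m: 1×10⁻⁴ × 720 × 0.24 = 0.01728 m
Δh = 0.05824 + 0.02816 + 0.01728 = 0.10368 m

104 mm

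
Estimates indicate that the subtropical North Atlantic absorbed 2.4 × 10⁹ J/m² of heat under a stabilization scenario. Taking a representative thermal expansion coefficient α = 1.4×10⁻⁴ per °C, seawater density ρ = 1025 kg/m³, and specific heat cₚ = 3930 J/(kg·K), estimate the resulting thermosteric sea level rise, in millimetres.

Δh = αQ/(ρcₚ) = 1.4×10⁻⁴ × 2.4×10⁹ / (1025 × 3930) ≈ 0.083411 m

Δh ≈ 83.4 mm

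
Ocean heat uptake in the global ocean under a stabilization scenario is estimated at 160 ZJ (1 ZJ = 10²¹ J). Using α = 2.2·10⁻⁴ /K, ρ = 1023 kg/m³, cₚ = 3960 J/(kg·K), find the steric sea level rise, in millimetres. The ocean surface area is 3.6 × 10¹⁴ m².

24.1 mm of thermosteric rise

Per unit area: Q = 160×10²¹ / (3.6×10¹⁴) ≈ 4.444×10⁸ J/m²
Δh = αQ/(ρcₚ) = 2.2×10⁻⁴ × 4.444×10⁸ / (1023 × 3960) ≈ 0.024134 m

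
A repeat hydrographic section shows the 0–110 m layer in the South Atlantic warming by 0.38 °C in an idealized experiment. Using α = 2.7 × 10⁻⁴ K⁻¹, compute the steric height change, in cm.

1.13 cm

Δh = αΔT·H = 2.7×10⁻⁴ × 0.38 × 110 = 0.011286 m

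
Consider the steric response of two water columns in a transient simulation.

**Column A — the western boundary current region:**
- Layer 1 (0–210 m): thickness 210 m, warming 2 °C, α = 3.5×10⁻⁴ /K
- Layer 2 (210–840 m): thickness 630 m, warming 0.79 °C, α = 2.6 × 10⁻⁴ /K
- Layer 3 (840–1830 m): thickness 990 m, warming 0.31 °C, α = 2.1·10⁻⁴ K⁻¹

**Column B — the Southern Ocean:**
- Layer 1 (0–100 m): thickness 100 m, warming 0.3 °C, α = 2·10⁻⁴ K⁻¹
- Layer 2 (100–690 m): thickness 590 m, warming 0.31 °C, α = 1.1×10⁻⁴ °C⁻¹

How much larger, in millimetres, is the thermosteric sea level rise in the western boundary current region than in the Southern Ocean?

315 mm

A 0–210 m: 3.5×10⁻⁴ × 210 × 2 = 0.14700 m
A 2.6×10⁻⁴ × 0.79 × 630 = 0.129402 m
A 840–1830 m: 2.1×10⁻⁴ × 0.31 × 990 = 0.064449 m
A total: 0.340851 m
B 2×10⁻⁴ × 0.3 × 100 = 0.00600 m
B 590 × 0.31 × 1.1×10⁻⁴ = 0.020119 m
B total: 0.026119 m
Difference: 0.340851 − 0.026119 = 0.314732 m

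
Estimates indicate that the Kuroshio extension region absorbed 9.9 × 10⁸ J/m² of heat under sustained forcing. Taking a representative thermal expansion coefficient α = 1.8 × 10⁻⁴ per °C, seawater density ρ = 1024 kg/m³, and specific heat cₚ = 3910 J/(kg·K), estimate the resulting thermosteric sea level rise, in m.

0.0445 m of thermosteric rise

Δh = αQ/(ρcₚ) = 1.8×10⁻⁴ × 9.9×10⁸ / (1024 × 3910) ≈ 0.044507 m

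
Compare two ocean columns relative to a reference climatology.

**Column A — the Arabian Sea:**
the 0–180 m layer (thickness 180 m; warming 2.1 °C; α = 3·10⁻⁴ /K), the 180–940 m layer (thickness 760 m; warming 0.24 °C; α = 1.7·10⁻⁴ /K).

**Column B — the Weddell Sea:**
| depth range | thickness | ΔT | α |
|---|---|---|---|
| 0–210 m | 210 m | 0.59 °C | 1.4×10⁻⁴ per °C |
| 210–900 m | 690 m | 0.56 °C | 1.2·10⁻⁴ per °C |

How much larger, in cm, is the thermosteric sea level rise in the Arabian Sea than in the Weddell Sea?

A 3×10⁻⁴ × 2.1 × 180 = 0.11340 m
A 180–940 m: 760 × 0.24 × 1.7×10⁻⁴ = 0.031008 m
A total: 0.144408 m
B 1.4×10⁻⁴ × 0.59 × 210 = 0.017346 m
B 690 × 0.56 × 1.2×10⁻⁴ = 0.046368 m
B total: 0.063714 m
Difference: 0.144408 − 0.063714 = 0.080694 m

Δh_A − Δh_B ≈ 8.07 cm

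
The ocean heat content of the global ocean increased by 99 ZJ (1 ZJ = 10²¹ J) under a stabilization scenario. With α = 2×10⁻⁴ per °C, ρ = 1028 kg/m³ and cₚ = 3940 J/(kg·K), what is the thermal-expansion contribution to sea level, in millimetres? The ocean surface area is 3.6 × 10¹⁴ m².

Δh = 14 mm

Per unit area: Q = 99×10²¹ / (3.6×10¹⁴) = 2.75×10⁸ J/m²
Δh = αQ/(ρcₚ) = 2×10⁻⁴ × 2.75×10⁸ / (1028 × 3940) ≈ 0.013579 m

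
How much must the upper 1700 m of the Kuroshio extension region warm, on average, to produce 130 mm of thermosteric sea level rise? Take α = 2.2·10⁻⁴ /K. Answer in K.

0.348 K

ΔT = Δh/(αH) = 0.13 / (2.2×10⁻⁴ × 1700) ≈ 0.3476 K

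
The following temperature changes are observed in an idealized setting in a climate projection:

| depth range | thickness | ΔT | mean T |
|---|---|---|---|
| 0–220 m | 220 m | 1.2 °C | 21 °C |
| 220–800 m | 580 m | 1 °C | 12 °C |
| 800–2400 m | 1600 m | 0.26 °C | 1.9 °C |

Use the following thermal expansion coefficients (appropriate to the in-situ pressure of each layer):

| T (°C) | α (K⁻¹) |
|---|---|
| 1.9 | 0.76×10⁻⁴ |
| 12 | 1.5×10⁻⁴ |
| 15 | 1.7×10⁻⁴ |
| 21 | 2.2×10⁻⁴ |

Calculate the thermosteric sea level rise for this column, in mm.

Layer 1 at 21 °C → α = 2.2×10⁻⁴ K⁻¹
Layer 2 at 12 °C → α = 1.5×10⁻⁴ K⁻¹
Layer 3 at 1.9 °C → α = 0.76×10⁻⁴ K⁻¹
Layer 1: 2.2×10⁻⁴ × 220 × 1.2 = 0.05808 m
Layer 2: 1 × 580 × 1.5×10⁻⁴ = 0.08700 m
800–2400 m: 1600 × 0.76×10⁻⁴ × 0.26 = 0.031616 m
Δh = 0.05808 + 0.08700 + 0.031616 = 0.176696 m

Δh ≈ 180 mm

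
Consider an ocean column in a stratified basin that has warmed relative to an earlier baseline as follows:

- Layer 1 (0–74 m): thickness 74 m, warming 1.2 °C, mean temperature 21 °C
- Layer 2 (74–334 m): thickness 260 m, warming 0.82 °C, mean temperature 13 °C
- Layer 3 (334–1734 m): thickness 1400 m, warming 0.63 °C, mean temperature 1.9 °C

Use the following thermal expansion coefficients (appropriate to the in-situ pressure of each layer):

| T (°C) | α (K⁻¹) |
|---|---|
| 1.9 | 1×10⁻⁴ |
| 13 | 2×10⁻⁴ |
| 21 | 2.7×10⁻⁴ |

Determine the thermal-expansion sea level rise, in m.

about 0.155 m

Layer 1 at 21 °C → α = 2.7×10⁻⁴ K⁻¹
Layer 2 at 13 °C → α = 2×10⁻⁴ K⁻¹
Layer 3 at 1.9 °C → α = 1×10⁻⁴ K⁻¹
74 × 2.7×10⁻⁴ × 1.2 = 0.023976 m
74–334 m: 2×10⁻⁴ × 260 × 0.82 = 0.04264 m
Layer 3: 0.63 × 1400 × 1×10⁻⁴ = 0.08820 m
Δh = 0.023976 + 0.04264 + 0.08820 = 0.154816 m ≈ 0.155 m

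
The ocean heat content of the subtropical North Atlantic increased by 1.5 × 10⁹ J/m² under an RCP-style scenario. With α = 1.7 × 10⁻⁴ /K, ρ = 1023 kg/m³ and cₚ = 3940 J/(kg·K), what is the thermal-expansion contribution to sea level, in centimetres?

about 6.33 cm

Δh = αQ/(ρcₚ) = 1.7×10⁻⁴ × 1.5×10⁹ / (1023 × 3940) ≈ 0.063266 m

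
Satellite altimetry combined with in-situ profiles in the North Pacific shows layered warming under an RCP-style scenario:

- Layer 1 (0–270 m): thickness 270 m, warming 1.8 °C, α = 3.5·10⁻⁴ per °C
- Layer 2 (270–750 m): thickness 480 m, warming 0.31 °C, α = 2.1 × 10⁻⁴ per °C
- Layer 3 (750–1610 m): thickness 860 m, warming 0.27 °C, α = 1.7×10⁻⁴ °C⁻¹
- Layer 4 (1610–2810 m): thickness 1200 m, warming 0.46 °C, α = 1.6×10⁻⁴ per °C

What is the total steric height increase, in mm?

Δh = 329 mm

Layer 1: 270 × 1.8 × 3.5×10⁻⁴ = 0.17010 m
480 × 2.1×10⁻⁴ × 0.31 = 0.031248 m
Layer 3: 1.7×10⁻⁴ × 860 × 0.27 = 0.039474 m
1200 × 1.6×10⁻⁴ × 0.46 = 0.08832 m
Δh = 0.17010 + 0.031248 + 0.039474 + 0.08832 = 0.329142 m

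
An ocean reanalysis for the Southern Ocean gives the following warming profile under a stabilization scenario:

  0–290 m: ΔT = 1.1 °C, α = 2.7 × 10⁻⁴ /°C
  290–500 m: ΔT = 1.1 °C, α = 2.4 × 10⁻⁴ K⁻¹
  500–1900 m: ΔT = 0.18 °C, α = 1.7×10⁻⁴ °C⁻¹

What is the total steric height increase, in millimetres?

Layer 1: 2.7×10⁻⁴ × 290 × 1.1 = 0.08613 m
290–500 m: 210 × 1.1 × 2.4×10⁻⁴ = 0.05544 m
500–1900 m: 1.7×10⁻⁴ × 1400 × 0.18 = 0.04284 m
Δh = 0.08613 + 0.05544 + 0.04284 = 0.18441 m ≈ 180 mm

Δh = 180 mm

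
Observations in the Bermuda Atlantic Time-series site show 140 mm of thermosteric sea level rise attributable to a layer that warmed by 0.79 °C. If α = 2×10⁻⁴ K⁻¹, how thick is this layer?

about 890 m

H = Δh/(αΔT) = 0.14 / (2×10⁻⁴ × 0.79) ≈ 886.1 m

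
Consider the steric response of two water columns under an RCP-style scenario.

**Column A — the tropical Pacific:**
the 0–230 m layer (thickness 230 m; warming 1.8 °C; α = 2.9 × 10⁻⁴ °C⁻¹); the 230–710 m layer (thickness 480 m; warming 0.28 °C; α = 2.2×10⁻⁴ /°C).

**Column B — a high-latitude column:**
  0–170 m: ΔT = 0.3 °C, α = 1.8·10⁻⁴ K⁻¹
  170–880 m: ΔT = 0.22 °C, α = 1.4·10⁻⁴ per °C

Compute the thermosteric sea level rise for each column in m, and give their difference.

A Layer 1: 1.8 × 230 × 2.9×10⁻⁴ = 0.12006 m
A 0.28 × 2.2×10⁻⁴ × 480 = 0.029568 m
A total: 0.149628 m
B 170 × 1.8×10⁻⁴ × 0.3 = 0.00918 m
B 170–880 m: 0.22 × 1.4×10⁻⁴ × 710 = 0.021868 m
B total: 0.031048 m
Difference: 0.149628 − 0.031048 = 0.11858 m

Δh_A ≈ 0.150 m, Δh_B ≈ 0.0310 m; difference ≈ 0.119 m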